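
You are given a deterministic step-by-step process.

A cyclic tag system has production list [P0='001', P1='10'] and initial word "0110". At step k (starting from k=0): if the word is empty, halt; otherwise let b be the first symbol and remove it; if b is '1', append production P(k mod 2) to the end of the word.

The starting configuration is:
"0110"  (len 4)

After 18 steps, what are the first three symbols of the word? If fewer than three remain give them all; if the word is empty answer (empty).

011

k=0  "0110"  (len 4)
k=1  "110"  (len 3)
k=2  "1010"  (len 4)
k=3  "010001"  (len 6)
k=4  "10001"  (len 5)
k=5  "0001001"  (len 7)
k=6  "001001"  (len 6)
k=7  "01001"  (len 5)
k=8  "1001"  (len 4)
k=9  "001001"  (len 6)
k=10  "01001"  (len 5)
k=11  "1001"  (len 4)
k=12  "00110"  (len 5)
k=13  "0110"  (len 4)
k=14  "110"  (len 3)
k=15  "10001"  (len 5)
k=16  "000110"  (len 6)
k=17  "00110"  (len 5)
k=18  "0110"  (len 4)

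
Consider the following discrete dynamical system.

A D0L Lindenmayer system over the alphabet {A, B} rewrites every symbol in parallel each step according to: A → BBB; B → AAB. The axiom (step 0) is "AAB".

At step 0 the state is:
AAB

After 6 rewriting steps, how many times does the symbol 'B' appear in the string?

k=0  AAB
k=1  BBBBBBAAB
k=2  AABAABAABAABAABAABBBBBBBAAB
k=3  BBBBBBAABBBBBBBAABBBBBBBAABBBBBBBAABBBBBBBAABBBBBBBAABAABAABAABAABAABAABBBBBBBAAB
k=4  AABAABAABAABAABAABBBBBBBAABAABAABAABAABAABAABBBBBBBAABAABA…BAABBBBBBBAABBBBBBBAABBBBBBBAABAABAABAABAABAABAABBBBBBBAAB  (len 243)
k=5  BBBBBBAABBBBBBBAABBBBBBBAABBBBBBBAABBBBBBBAABBBBBBBAABAABA…BAABBBBBBBAABBBBBBBAABBBBBBBAABAABAABAABAABAABAABBBBBBBAAB  (len 729)
k=6  AABAABAABAABAABAABBBBBBBAABAABAABAABAABAABAABBBBBBBAABAABA…BAABBBBBBBAABBBBBBBAABBBBBBBAABAABAABAABAABAABAABBBBBBBAAB  (len 2187)

1261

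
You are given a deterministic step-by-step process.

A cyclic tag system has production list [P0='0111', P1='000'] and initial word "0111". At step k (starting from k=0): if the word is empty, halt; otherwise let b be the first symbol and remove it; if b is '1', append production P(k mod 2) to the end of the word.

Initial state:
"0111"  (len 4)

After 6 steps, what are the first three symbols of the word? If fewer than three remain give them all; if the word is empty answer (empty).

t=0: "0111"  (len 4)
t=1: "111"  (len 3)
t=2: "11000"  (len 5)
t=3: "10000111"  (len 8)
t=4: "0000111000"  (len 10)
t=5: "000111000"  (len 9)
t=6: "00111000"  (len 8)

001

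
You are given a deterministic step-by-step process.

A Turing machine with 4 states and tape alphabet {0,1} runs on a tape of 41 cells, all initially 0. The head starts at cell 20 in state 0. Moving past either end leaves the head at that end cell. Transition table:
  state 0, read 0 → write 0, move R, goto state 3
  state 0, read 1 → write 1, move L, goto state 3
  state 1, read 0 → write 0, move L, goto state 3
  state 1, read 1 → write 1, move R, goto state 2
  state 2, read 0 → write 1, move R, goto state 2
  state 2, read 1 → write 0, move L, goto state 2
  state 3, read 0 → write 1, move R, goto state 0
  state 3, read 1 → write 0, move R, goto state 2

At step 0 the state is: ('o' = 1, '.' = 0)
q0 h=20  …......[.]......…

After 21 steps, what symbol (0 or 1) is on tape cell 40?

0

step 0: q0 h=20  …......[.]......…
step 1: q3 h=21  …......[.]......…
step 2: q0 h=22  ….....o[.]......…
step 3: q3 h=23  …....o.[.]......…
step 4: q0 h=24  …...o.o[.]......…
step 5: q3 h=25  …..o.o.[.]......…
step 6: q0 h=26  ….o.o.o[.]......…
step 7: q3 h=27  …o.o.o.[.]......…
step 8: q0 h=28  ….o.o.o[.]......…
step 9: q3 h=29  …o.o.o.[.]......…
step 10: q0 h=30  ….o.o.o[.]......…
step 11: q3 h=31  …o.o.o.[.]......…
step 12: q0 h=32  ….o.o.o[.]......…
step 13: q3 h=33  …o.o.o.[.]......…
step 14: q0 h=34  ….o.o.o[.]......|
step 15: q3 h=35  …o.o.o.[.].....|
step 16: q0 h=36  ….o.o.o[.]....|
step 17: q3 h=37  …o.o.o.[.]...|
step 18: q0 h=38  ….o.o.o[.]..|
step 19: q3 h=39  …o.o.o.[.].|
step 20: q0 h=40  ….o.o.o[.]|
step 21: q3 h=40  ….o.o.o[.]|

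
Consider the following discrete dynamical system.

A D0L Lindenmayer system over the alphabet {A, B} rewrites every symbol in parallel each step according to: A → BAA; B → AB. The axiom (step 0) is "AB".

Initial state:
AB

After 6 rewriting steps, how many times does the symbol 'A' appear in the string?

k=0  AB
k=1  BAAAB
k=2  ABBAABAABAAAB
k=3  BAAABABBAABAAABBAABAAABBAABAABAAAB
k=4  ABBAABAABAAABBAAABABBAABAAABBAABAABAAABABBAABAAABBAABAABAAABABBAABAAABBAABAAABBAABAABAAAB
k=5  BAAABABBAABAAABBAABAAABBAABAABAAABABBAABAABAAABBAAABABBAAB…BAABAAABABBAABAAABBAABAABAAABABBAABAAABBAABAAABBAABAABAAAB  (len 233)
k=6  ABBAABAABAAABBAAABABBAABAAABBAABAABAAABABBAABAAABBAABAABAA…BAABAAABABBAABAAABBAABAABAAABABBAABAAABBAABAAABBAABAABAAAB  (len 610)

377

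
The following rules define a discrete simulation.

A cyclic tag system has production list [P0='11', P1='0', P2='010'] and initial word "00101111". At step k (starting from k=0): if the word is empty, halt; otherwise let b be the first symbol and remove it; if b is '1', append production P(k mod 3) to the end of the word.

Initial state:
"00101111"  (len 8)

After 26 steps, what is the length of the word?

gen 0: "00101111"  (len 8)
gen 1: "0101111"  (len 7)
gen 2: "101111"  (len 6)
gen 3: "01111010"  (len 8)
gen 4: "1111010"  (len 7)
gen 5: "1110100"  (len 7)
gen 6: "110100010"  (len 9)
gen 7: "1010001011"  (len 10)
gen 8: "0100010110"  (len 10)
gen 9: "100010110"  (len 9)
gen 10: "0001011011"  (len 10)
gen 11: "001011011"  (len 9)
gen 12: "01011011"  (len 8)
gen 13: "1011011"  (len 7)
gen 14: "0110110"  (len 7)
gen 15: "110110"  (len 6)
gen 16: "1011011"  (len 7)
gen 17: "0110110"  (len 7)
gen 18: "110110"  (len 6)
gen 19: "1011011"  (len 7)
gen 20: "0110110"  (len 7)
gen 21: "110110"  (len 6)
gen 22: "1011011"  (len 7)
gen 23: "0110110"  (len 7)
gen 24: "110110"  (len 6)
gen 25: "1011011"  (len 7)
gen 26: "0110110"  (len 7)

7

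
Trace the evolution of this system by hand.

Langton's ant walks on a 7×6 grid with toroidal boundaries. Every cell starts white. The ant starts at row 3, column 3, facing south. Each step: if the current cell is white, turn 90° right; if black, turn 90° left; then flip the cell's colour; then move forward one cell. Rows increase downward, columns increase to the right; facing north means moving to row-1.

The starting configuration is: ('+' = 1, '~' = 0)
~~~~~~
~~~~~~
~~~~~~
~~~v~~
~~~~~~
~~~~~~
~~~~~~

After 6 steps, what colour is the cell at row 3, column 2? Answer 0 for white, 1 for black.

1

0) ~~~~~~
~~~~~~
~~~~~~
~~~v~~
~~~~~~
~~~~~~
~~~~~~
1) ~~~~~~
~~~~~~
~~~~~~
~~<+~~
~~~~~~
~~~~~~
~~~~~~
2) ~~~~~~
~~~~~~
~~^~~~
~~++~~
~~~~~~
~~~~~~
~~~~~~
3) ~~~~~~
~~~~~~
~~+>~~
~~++~~
~~~~~~
~~~~~~
~~~~~~
4) ~~~~~~
~~~~~~
~~++~~
~~+v~~
~~~~~~
~~~~~~
~~~~~~
5) ~~~~~~
~~~~~~
~~++~~
~~+~>~
~~~~~~
~~~~~~
~~~~~~
6) ~~~~~~
~~~~~~
~~++~~
~~+~+~
~~~~v~
~~~~~~
~~~~~~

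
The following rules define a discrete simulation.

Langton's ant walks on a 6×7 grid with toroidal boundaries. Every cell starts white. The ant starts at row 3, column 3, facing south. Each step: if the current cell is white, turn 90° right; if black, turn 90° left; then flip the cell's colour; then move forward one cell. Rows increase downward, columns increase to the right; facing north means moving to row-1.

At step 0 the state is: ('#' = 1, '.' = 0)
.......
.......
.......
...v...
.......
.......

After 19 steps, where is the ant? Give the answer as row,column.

gen 0: .......
.......
.......
...v...
.......
.......
gen 1: .......
.......
.......
..<#...
.......
.......
gen 2: .......
.......
..^....
..##...
.......
.......
gen 3: .......
.......
..#>...
..##...
.......
.......
gen 4: .......
.......
..##...
..#v...
.......
.......
gen 5: .......
.......
..##...
..#.>..
.......
.......
gen 6: .......
.......
..##...
..#.#..
....v..
.......
gen 7: .......
.......
..##...
..#.#..
...<#..
.......
gen 8: .......
.......
..##...
..#^#..
...##..
.......
gen 9: .......
.......
..##...
..##>..
...##..
.......
gen 10: .......
.......
..##^..
..##...
...##..
.......
gen 11: .......
.......
..###>.
..##...
...##..
.......
gen 12: .......
.......
..####.
..##.v.
...##..
.......
gen 13: .......
.......
..####.
..##<#.
...##..
.......
gen 14: .......
.......
..##^#.
..####.
...##..
.......
gen 15: .......
.......
..#<.#.
..####.
...##..
.......
gen 16: .......
.......
..#..#.
..#v##.
...##..
.......
gen 17: .......
.......
..#..#.
..#.>#.
...##..
.......
gen 18: .......
.......
..#.^#.
..#..#.
...##..
.......
gen 19: .......
.......
..#.#>.
..#..#.
...##..
.......

2,5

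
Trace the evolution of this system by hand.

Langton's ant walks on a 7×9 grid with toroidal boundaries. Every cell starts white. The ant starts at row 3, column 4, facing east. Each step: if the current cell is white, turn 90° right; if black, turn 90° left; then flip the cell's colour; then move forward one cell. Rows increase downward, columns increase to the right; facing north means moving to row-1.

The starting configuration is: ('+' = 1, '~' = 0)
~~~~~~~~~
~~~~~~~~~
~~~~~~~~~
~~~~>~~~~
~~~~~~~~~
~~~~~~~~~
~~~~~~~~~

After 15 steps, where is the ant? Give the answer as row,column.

gen 0: ~~~~~~~~~
~~~~~~~~~
~~~~~~~~~
~~~~>~~~~
~~~~~~~~~
~~~~~~~~~
~~~~~~~~~
gen 1: ~~~~~~~~~
~~~~~~~~~
~~~~~~~~~
~~~~+~~~~
~~~~v~~~~
~~~~~~~~~
~~~~~~~~~
gen 2: ~~~~~~~~~
~~~~~~~~~
~~~~~~~~~
~~~~+~~~~
~~~<+~~~~
~~~~~~~~~
~~~~~~~~~
gen 3: ~~~~~~~~~
~~~~~~~~~
~~~~~~~~~
~~~^+~~~~
~~~++~~~~
~~~~~~~~~
~~~~~~~~~
gen 4: ~~~~~~~~~
~~~~~~~~~
~~~~~~~~~
~~~+>~~~~
~~~++~~~~
~~~~~~~~~
~~~~~~~~~
gen 5: ~~~~~~~~~
~~~~~~~~~
~~~~^~~~~
~~~+~~~~~
~~~++~~~~
~~~~~~~~~
~~~~~~~~~
gen 6: ~~~~~~~~~
~~~~~~~~~
~~~~+>~~~
~~~+~~~~~
~~~++~~~~
~~~~~~~~~
~~~~~~~~~
gen 7: ~~~~~~~~~
~~~~~~~~~
~~~~++~~~
~~~+~v~~~
~~~++~~~~
~~~~~~~~~
~~~~~~~~~
gen 8: ~~~~~~~~~
~~~~~~~~~
~~~~++~~~
~~~+<+~~~
~~~++~~~~
~~~~~~~~~
~~~~~~~~~
gen 9: ~~~~~~~~~
~~~~~~~~~
~~~~^+~~~
~~~+++~~~
~~~++~~~~
~~~~~~~~~
~~~~~~~~~
gen 10: ~~~~~~~~~
~~~~~~~~~
~~~<~+~~~
~~~+++~~~
~~~++~~~~
~~~~~~~~~
~~~~~~~~~
gen 11: ~~~~~~~~~
~~~^~~~~~
~~~+~+~~~
~~~+++~~~
~~~++~~~~
~~~~~~~~~
~~~~~~~~~
gen 12: ~~~~~~~~~
~~~+>~~~~
~~~+~+~~~
~~~+++~~~
~~~++~~~~
~~~~~~~~~
~~~~~~~~~
gen 13: ~~~~~~~~~
~~~++~~~~
~~~+v+~~~
~~~+++~~~
~~~++~~~~
~~~~~~~~~
~~~~~~~~~
gen 14: ~~~~~~~~~
~~~++~~~~
~~~<++~~~
~~~+++~~~
~~~++~~~~
~~~~~~~~~
~~~~~~~~~
gen 15: ~~~~~~~~~
~~~++~~~~
~~~~++~~~
~~~v++~~~
~~~++~~~~
~~~~~~~~~
~~~~~~~~~

3,3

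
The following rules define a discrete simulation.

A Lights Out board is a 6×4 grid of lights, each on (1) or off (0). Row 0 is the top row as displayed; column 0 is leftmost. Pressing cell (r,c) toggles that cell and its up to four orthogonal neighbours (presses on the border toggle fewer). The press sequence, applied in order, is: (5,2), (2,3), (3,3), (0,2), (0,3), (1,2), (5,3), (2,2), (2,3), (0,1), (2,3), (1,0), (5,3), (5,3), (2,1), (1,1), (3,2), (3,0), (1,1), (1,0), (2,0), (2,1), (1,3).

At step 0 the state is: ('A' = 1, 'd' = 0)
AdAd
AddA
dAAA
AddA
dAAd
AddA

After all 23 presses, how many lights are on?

step 0: AdAd
AddA
dAAA
AddA
dAAd
AddA
step 1: AdAd
AddA
dAAA
AddA
dAdd
AAAd
step 2: AdAd
Addd
dAdd
Addd
dAdd
AAAd
step 3: AdAd
Addd
dAdA
AdAA
dAdA
AAAd
step 4: AAdA
AdAd
dAdA
AdAA
dAdA
AAAd
step 5: AAAd
AdAA
dAdA
AdAA
dAdA
AAAd
step 6: AAdd
AAdd
dAAA
AdAA
dAdA
AAAd
step 7: AAdd
AAdd
dAAA
AdAA
dAdd
AAdA
step 8: AAdd
AAAd
dddd
AddA
dAdd
AAdA
step 9: AAdd
AAAA
ddAA
Addd
dAdd
AAdA
step 10: ddAd
AdAA
ddAA
Addd
dAdd
AAdA
step 11: ddAd
AdAd
dddd
AddA
dAdd
AAdA
step 12: AdAd
dAAd
Addd
AddA
dAdd
AAdA
step 13: AdAd
dAAd
Addd
AddA
dAdA
AAAd
step 14: AdAd
dAAd
Addd
AddA
dAdd
AAdA
step 15: AdAd
ddAd
dAAd
AAdA
dAdd
AAdA
step 16: AAAd
AAdd
ddAd
AAdA
dAdd
AAdA
step 17: AAAd
AAdd
dddd
AdAd
dAAd
AAdA
step 18: AAAd
AAdd
Addd
dAAd
AAAd
AAdA
step 19: AdAd
ddAd
AAdd
dAAd
AAAd
AAdA
step 20: ddAd
AAAd
dAdd
dAAd
AAAd
AAdA
step 21: ddAd
dAAd
Addd
AAAd
AAAd
AAdA
step 22: ddAd
ddAd
dAAd
AdAd
AAAd
AAdA
step 23: ddAA
dddA
dAAA
AdAd
AAAd
AAdA

14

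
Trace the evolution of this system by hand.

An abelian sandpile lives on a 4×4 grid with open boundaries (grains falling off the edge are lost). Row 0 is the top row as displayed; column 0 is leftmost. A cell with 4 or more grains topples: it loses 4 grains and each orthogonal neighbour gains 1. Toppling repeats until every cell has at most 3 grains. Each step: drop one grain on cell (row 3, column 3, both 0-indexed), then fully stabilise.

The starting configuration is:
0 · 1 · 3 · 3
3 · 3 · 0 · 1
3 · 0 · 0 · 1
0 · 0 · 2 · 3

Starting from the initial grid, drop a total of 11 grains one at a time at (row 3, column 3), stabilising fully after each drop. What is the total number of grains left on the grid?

step 0: 0 · 1 · 3 · 3
3 · 3 · 0 · 1
3 · 0 · 0 · 1
0 · 0 · 2 · 3
step 1: 0 · 1 · 3 · 3
3 · 3 · 0 · 1
3 · 0 · 0 · 2
0 · 0 · 3 · 0
step 2: 0 · 1 · 3 · 3
3 · 3 · 0 · 1
3 · 0 · 0 · 2
0 · 0 · 3 · 1
step 3: 0 · 1 · 3 · 3
3 · 3 · 0 · 1
3 · 0 · 0 · 2
0 · 0 · 3 · 2
step 4: 0 · 1 · 3 · 3
3 · 3 · 0 · 1
3 · 0 · 0 · 2
0 · 0 · 3 · 3
step 5: 0 · 1 · 3 · 3
3 · 3 · 0 · 1
3 · 0 · 1 · 3
0 · 1 · 0 · 1
step 6: 0 · 1 · 3 · 3
3 · 3 · 0 · 1
3 · 0 · 1 · 3
0 · 1 · 0 · 2
step 7: 0 · 1 · 3 · 3
3 · 3 · 0 · 1
3 · 0 · 1 · 3
0 · 1 · 0 · 3
step 8: 0 · 1 · 3 · 3
3 · 3 · 0 · 2
3 · 0 · 2 · 0
0 · 1 · 1 · 1
step 9: 0 · 1 · 3 · 3
3 · 3 · 0 · 2
3 · 0 · 2 · 0
0 · 1 · 1 · 2
step 10: 0 · 1 · 3 · 3
3 · 3 · 0 · 2
3 · 0 · 2 · 0
0 · 1 · 1 · 3
step 11: 0 · 1 · 3 · 3
3 · 3 · 0 · 2
3 · 0 · 2 · 1
0 · 1 · 2 · 0

24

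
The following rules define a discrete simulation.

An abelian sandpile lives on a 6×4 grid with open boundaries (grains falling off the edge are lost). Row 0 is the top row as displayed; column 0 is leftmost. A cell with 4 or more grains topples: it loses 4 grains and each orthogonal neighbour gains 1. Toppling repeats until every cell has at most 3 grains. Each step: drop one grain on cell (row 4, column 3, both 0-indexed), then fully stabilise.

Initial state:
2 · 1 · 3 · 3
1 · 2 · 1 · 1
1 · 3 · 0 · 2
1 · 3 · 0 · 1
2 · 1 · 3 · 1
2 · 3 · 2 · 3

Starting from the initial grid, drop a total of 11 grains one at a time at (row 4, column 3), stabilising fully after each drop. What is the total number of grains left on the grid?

45

step 0: 2 · 1 · 3 · 3
1 · 2 · 1 · 1
1 · 3 · 0 · 2
1 · 3 · 0 · 1
2 · 1 · 3 · 1
2 · 3 · 2 · 3
step 1: 2 · 1 · 3 · 3
1 · 2 · 1 · 1
1 · 3 · 0 · 2
1 · 3 · 0 · 1
2 · 1 · 3 · 2
2 · 3 · 2 · 3
step 2: 2 · 1 · 3 · 3
1 · 2 · 1 · 1
1 · 3 · 0 · 2
1 · 3 · 0 · 1
2 · 1 · 3 · 3
2 · 3 · 2 · 3
step 3: 2 · 1 · 3 · 3
1 · 2 · 1 · 1
1 · 3 · 0 · 2
1 · 3 · 1 · 2
2 · 3 · 1 · 2
3 · 0 · 1 · 1
step 4: 2 · 1 · 3 · 3
1 · 2 · 1 · 1
1 · 3 · 0 · 2
1 · 3 · 1 · 2
2 · 3 · 1 · 3
3 · 0 · 1 · 1
step 5: 2 · 1 · 3 · 3
1 · 2 · 1 · 1
1 · 3 · 0 · 2
1 · 3 · 1 · 3
2 · 3 · 2 · 0
3 · 0 · 1 · 2
step 6: 2 · 1 · 3 · 3
1 · 2 · 1 · 1
1 · 3 · 0 · 2
1 · 3 · 1 · 3
2 · 3 · 2 · 1
3 · 0 · 1 · 2
step 7: 2 · 1 · 3 · 3
1 · 2 · 1 · 1
1 · 3 · 0 · 2
1 · 3 · 1 · 3
2 · 3 · 2 · 2
3 · 0 · 1 · 2
step 8: 2 · 1 · 3 · 3
1 · 2 · 1 · 1
1 · 3 · 0 · 2
1 · 3 · 1 · 3
2 · 3 · 2 · 3
3 · 0 · 1 · 2
step 9: 2 · 1 · 3 · 3
1 · 2 · 1 · 1
1 · 3 · 0 · 3
1 · 3 · 2 · 0
2 · 3 · 3 · 1
3 · 0 · 1 · 3
step 10: 2 · 1 · 3 · 3
1 · 2 · 1 · 1
1 · 3 · 0 · 3
1 · 3 · 2 · 0
2 · 3 · 3 · 2
3 · 0 · 1 · 3
step 11: 2 · 1 · 3 · 3
1 · 2 · 1 · 1
1 · 3 · 0 · 3
1 · 3 · 2 · 0
2 · 3 · 3 · 3
3 · 0 · 1 · 3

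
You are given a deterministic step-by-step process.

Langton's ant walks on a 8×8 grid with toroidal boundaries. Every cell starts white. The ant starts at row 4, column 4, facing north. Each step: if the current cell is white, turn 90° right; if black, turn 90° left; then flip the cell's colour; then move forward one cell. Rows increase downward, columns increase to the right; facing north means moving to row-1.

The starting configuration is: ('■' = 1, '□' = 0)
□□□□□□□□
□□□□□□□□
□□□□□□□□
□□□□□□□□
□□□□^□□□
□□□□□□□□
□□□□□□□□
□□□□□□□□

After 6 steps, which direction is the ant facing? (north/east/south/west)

t=0: □□□□□□□□
□□□□□□□□
□□□□□□□□
□□□□□□□□
□□□□^□□□
□□□□□□□□
□□□□□□□□
□□□□□□□□
t=1: □□□□□□□□
□□□□□□□□
□□□□□□□□
□□□□□□□□
□□□□■>□□
□□□□□□□□
□□□□□□□□
□□□□□□□□
t=2: □□□□□□□□
□□□□□□□□
□□□□□□□□
□□□□□□□□
□□□□■■□□
□□□□□v□□
□□□□□□□□
□□□□□□□□
t=3: □□□□□□□□
□□□□□□□□
□□□□□□□□
□□□□□□□□
□□□□■■□□
□□□□<■□□
□□□□□□□□
□□□□□□□□
t=4: □□□□□□□□
□□□□□□□□
□□□□□□□□
□□□□□□□□
□□□□^■□□
□□□□■■□□
□□□□□□□□
□□□□□□□□
t=5: □□□□□□□□
□□□□□□□□
□□□□□□□□
□□□□□□□□
□□□<□■□□
□□□□■■□□
□□□□□□□□
□□□□□□□□
t=6: □□□□□□□□
□□□□□□□□
□□□□□□□□
□□□^□□□□
□□□■□■□□
□□□□■■□□
□□□□□□□□
□□□□□□□□

north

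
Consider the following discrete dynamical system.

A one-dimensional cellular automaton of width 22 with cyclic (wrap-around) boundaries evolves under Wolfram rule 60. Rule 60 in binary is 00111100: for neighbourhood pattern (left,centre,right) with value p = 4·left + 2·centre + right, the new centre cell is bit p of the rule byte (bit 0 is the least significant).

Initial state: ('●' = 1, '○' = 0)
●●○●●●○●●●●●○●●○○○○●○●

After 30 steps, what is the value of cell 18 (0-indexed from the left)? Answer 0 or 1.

1

t=0: ●●○●●●○●●●●●○●●○○○○●○●
t=1: ○○●●○○●●○○○○●●○●○○○●●●
t=2: ●○●○●○●○●○○○●○●●●○○●○○
t=3: ●●●●●●●●●●○○●●●○○●○●●○
t=4: ●○○○○○○○○○●○●○○●○●●●○●
t=5: ○●○○○○○○○○●●●●○●●●○○●●
t=6: ●●●○○○○○○○●○○○●●○○●○●○
t=7: ●○○●○○○○○○●●○○●○●○●●●●
t=8: ○●○●●○○○○○●○●○●●●●●○○○
t=9: ○●●●○●○○○○●●●●●○○○○●○○
t=10: ○●○○●●●○○○●○○○○●○○○●●○
t=11: ○●●○●○○●○○●●○○○●●○○●○●
t=12: ●●○●●●○●●○●○●○○●○●○●●●
t=13: ○○●●○○●●○●●●●●○●●●●●○○
t=14: ○○●○●○●○●●○○○○●●○○○○●○
t=15: ○○●●●●●●●○●○○○●○●○○○●●
t=16: ●○●○○○○○○●●●○○●●●●○○●○
t=17: ●●●●○○○○○●○○●○●○○○●○●●
t=18: ○○○○●○○○○●●○●●●●○○●●●○
t=19: ○○○○●●○○○●○●●○○○●○●○○●
t=20: ●○○○●○●○○●●●○●○○●●●●○●
t=21: ○●○○●●●●○●○○●●●○●○○○●●
t=22: ●●●○●○○○●●●○●○○●●●○○●○
t=23: ●○○●●●○○●○○●●●○●○○●○●●
t=24: ○●○●○○●○●●○●○○●●●○●●●○
t=25: ○●●●●○●●●○●●●○●○○●●○○●
t=26: ●●○○○●●○○●●○○●●●○●○●○●
t=27: ○○●○○●○●○●○●○●○○●●●●●●
t=28: ●○●●○●●●●●●●●●●○●○○○○○
t=29: ●●●○●●○○○○○○○○○●●●○○○○
t=30: ●○○●●○●○○○○○○○○●○○●○○○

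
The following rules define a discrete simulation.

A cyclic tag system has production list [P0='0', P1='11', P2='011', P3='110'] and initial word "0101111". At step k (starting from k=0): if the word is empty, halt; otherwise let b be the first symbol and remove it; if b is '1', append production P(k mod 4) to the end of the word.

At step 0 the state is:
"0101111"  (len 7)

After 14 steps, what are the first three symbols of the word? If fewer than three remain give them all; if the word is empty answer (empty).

step 0: "0101111"  (len 7)
step 1: "101111"  (len 6)
step 2: "0111111"  (len 7)
step 3: "111111"  (len 6)
step 4: "11111110"  (len 8)
step 5: "11111100"  (len 8)
step 6: "111110011"  (len 9)
step 7: "11110011011"  (len 11)
step 8: "1110011011110"  (len 13)
step 9: "1100110111100"  (len 13)
step 10: "10011011110011"  (len 14)
step 11: "0011011110011011"  (len 16)
step 12: "011011110011011"  (len 15)
step 13: "11011110011011"  (len 14)
step 14: "101111001101111"  (len 15)

101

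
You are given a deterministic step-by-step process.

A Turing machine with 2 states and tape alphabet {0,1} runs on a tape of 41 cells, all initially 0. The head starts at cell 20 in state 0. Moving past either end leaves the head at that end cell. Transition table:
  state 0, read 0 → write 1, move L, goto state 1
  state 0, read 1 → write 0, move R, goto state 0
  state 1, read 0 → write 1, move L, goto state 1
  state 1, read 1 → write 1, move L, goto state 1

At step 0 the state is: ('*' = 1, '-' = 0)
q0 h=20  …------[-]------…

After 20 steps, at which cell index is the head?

gen 0: q0 h=20  …------[-]------…
gen 1: q1 h=19  …------[-]*-----…
gen 2: q1 h=18  …------[-]**----…
gen 3: q1 h=17  …------[-]***---…
gen 4: q1 h=16  …------[-]****--…
gen 5: q1 h=15  …------[-]*****-…
gen 6: q1 h=14  …------[-]******…
gen 7: q1 h=13  …------[-]******…
gen 8: q1 h=12  …------[-]******…
gen 9: q1 h=11  …------[-]******…
gen 10: q1 h=10  …------[-]******…
gen 11: q1 h= 9  …------[-]******…
gen 12: q1 h= 8  …------[-]******…
gen 13: q1 h= 7  …------[-]******…
gen 14: q1 h= 6  |------[-]******…
gen 15: q1 h= 5  |-----[-]******…
gen 16: q1 h= 4  |----[-]******…
gen 17: q1 h= 3  |---[-]******…
gen 18: q1 h= 2  |--[-]******…
gen 19: q1 h= 1  |-[-]******…
gen 20: q1 h= 0  |[-]******…

0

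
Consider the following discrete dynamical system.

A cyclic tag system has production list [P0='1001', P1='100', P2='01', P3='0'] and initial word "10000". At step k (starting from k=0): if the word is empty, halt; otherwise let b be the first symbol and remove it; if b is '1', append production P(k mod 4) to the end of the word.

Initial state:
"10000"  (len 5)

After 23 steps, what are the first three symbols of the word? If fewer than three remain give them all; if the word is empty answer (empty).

step 0: "10000"  (len 5)
step 1: "00001001"  (len 8)
step 2: "0001001"  (len 7)
step 3: "001001"  (len 6)
step 4: "01001"  (len 5)
step 5: "1001"  (len 4)
step 6: "001100"  (len 6)
step 7: "01100"  (len 5)
step 8: "1100"  (len 4)
step 9: "1001001"  (len 7)
step 10: "001001100"  (len 9)
step 11: "01001100"  (len 8)
step 12: "1001100"  (len 7)
step 13: "0011001001"  (len 10)
step 14: "011001001"  (len 9)
step 15: "11001001"  (len 8)
step 16: "10010010"  (len 8)
step 17: "00100101001"  (len 11)
step 18: "0100101001"  (len 10)
step 19: "100101001"  (len 9)
step 20: "001010010"  (len 9)
step 21: "01010010"  (len 8)
step 22: "1010010"  (len 7)
step 23: "01001001"  (len 8)

010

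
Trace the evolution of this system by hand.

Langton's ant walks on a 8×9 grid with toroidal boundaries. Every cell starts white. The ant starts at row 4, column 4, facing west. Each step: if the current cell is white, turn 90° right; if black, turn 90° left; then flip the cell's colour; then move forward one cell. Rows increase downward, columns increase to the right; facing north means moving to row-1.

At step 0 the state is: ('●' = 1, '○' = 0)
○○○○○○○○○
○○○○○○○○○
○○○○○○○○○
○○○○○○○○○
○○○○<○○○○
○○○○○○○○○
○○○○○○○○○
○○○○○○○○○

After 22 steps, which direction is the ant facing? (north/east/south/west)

west

[0] ○○○○○○○○○
○○○○○○○○○
○○○○○○○○○
○○○○○○○○○
○○○○<○○○○
○○○○○○○○○
○○○○○○○○○
○○○○○○○○○
[1] ○○○○○○○○○
○○○○○○○○○
○○○○○○○○○
○○○○^○○○○
○○○○●○○○○
○○○○○○○○○
○○○○○○○○○
○○○○○○○○○
[2] ○○○○○○○○○
○○○○○○○○○
○○○○○○○○○
○○○○●>○○○
○○○○●○○○○
○○○○○○○○○
○○○○○○○○○
○○○○○○○○○
[3] ○○○○○○○○○
○○○○○○○○○
○○○○○○○○○
○○○○●●○○○
○○○○●v○○○
○○○○○○○○○
○○○○○○○○○
○○○○○○○○○
[4] ○○○○○○○○○
○○○○○○○○○
○○○○○○○○○
○○○○●●○○○
○○○○<●○○○
○○○○○○○○○
○○○○○○○○○
○○○○○○○○○
[5] ○○○○○○○○○
○○○○○○○○○
○○○○○○○○○
○○○○●●○○○
○○○○○●○○○
○○○○v○○○○
○○○○○○○○○
○○○○○○○○○
[6] ○○○○○○○○○
○○○○○○○○○
○○○○○○○○○
○○○○●●○○○
○○○○○●○○○
○○○<●○○○○
○○○○○○○○○
○○○○○○○○○
[7] ○○○○○○○○○
○○○○○○○○○
○○○○○○○○○
○○○○●●○○○
○○○^○●○○○
○○○●●○○○○
○○○○○○○○○
○○○○○○○○○
[8] ○○○○○○○○○
○○○○○○○○○
○○○○○○○○○
○○○○●●○○○
○○○●>●○○○
○○○●●○○○○
○○○○○○○○○
○○○○○○○○○
[9] ○○○○○○○○○
○○○○○○○○○
○○○○○○○○○
○○○○●●○○○
○○○●●●○○○
○○○●v○○○○
○○○○○○○○○
○○○○○○○○○
[10] ○○○○○○○○○
○○○○○○○○○
○○○○○○○○○
○○○○●●○○○
○○○●●●○○○
○○○●○>○○○
○○○○○○○○○
○○○○○○○○○
[11] ○○○○○○○○○
○○○○○○○○○
○○○○○○○○○
○○○○●●○○○
○○○●●●○○○
○○○●○●○○○
○○○○○v○○○
○○○○○○○○○
[12] ○○○○○○○○○
○○○○○○○○○
○○○○○○○○○
○○○○●●○○○
○○○●●●○○○
○○○●○●○○○
○○○○<●○○○
○○○○○○○○○
[13] ○○○○○○○○○
○○○○○○○○○
○○○○○○○○○
○○○○●●○○○
○○○●●●○○○
○○○●^●○○○
○○○○●●○○○
○○○○○○○○○
[14] ○○○○○○○○○
○○○○○○○○○
○○○○○○○○○
○○○○●●○○○
○○○●●●○○○
○○○●●>○○○
○○○○●●○○○
○○○○○○○○○
[15] ○○○○○○○○○
○○○○○○○○○
○○○○○○○○○
○○○○●●○○○
○○○●●^○○○
○○○●●○○○○
○○○○●●○○○
○○○○○○○○○
[16] ○○○○○○○○○
○○○○○○○○○
○○○○○○○○○
○○○○●●○○○
○○○●<○○○○
○○○●●○○○○
○○○○●●○○○
○○○○○○○○○
[17] ○○○○○○○○○
○○○○○○○○○
○○○○○○○○○
○○○○●●○○○
○○○●○○○○○
○○○●v○○○○
○○○○●●○○○
○○○○○○○○○
[18] ○○○○○○○○○
○○○○○○○○○
○○○○○○○○○
○○○○●●○○○
○○○●○○○○○
○○○●○>○○○
○○○○●●○○○
○○○○○○○○○
[19] ○○○○○○○○○
○○○○○○○○○
○○○○○○○○○
○○○○●●○○○
○○○●○○○○○
○○○●○●○○○
○○○○●v○○○
○○○○○○○○○
[20] ○○○○○○○○○
○○○○○○○○○
○○○○○○○○○
○○○○●●○○○
○○○●○○○○○
○○○●○●○○○
○○○○●○>○○
○○○○○○○○○
[21] ○○○○○○○○○
○○○○○○○○○
○○○○○○○○○
○○○○●●○○○
○○○●○○○○○
○○○●○●○○○
○○○○●○●○○
○○○○○○v○○
[22] ○○○○○○○○○
○○○○○○○○○
○○○○○○○○○
○○○○●●○○○
○○○●○○○○○
○○○●○●○○○
○○○○●○●○○
○○○○○<●○○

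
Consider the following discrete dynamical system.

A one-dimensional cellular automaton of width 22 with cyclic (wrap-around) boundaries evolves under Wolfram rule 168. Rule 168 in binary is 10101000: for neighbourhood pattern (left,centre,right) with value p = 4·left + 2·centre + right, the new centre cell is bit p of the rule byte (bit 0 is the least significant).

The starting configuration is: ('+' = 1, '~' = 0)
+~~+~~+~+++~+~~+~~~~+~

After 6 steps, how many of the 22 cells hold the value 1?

k=0  +~~+~~+~+++~+~~+~~~~+~
k=1  ~~~~~~~+++~+~~~~~~~~~+
k=2  ~~~~~~~++~+~~~~~~~~~~~
k=3  ~~~~~~~+~+~~~~~~~~~~~~
k=4  ~~~~~~~~+~~~~~~~~~~~~~
k=5  ~~~~~~~~~~~~~~~~~~~~~~
k=6  ~~~~~~~~~~~~~~~~~~~~~~

0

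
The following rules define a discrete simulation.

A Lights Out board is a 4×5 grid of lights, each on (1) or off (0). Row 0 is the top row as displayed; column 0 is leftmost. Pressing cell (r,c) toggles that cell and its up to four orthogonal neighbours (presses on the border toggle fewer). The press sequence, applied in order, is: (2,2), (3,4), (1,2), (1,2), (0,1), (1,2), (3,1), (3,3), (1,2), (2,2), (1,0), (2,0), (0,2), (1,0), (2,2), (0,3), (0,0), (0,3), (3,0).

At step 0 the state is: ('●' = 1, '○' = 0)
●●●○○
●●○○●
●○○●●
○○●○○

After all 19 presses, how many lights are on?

10

step 0: ●●●○○
●●○○●
●○○●●
○○●○○
step 1: ●●●○○
●●●○●
●●●○●
○○○○○
step 2: ●●●○○
●●●○●
●●●○○
○○○●●
step 3: ●●○○○
●○○●●
●●○○○
○○○●●
step 4: ●●●○○
●●●○●
●●●○○
○○○●●
step 5: ○○○○○
●○●○●
●●●○○
○○○●●
step 6: ○○●○○
●●○●●
●●○○○
○○○●●
step 7: ○○●○○
●●○●●
●○○○○
●●●●●
step 8: ○○●○○
●●○●●
●○○●○
●●○○○
step 9: ○○○○○
●○●○●
●○●●○
●●○○○
step 10: ○○○○○
●○○○●
●●○○○
●●●○○
step 11: ●○○○○
○●○○●
○●○○○
●●●○○
step 12: ●○○○○
●●○○●
●○○○○
○●●○○
step 13: ●●●●○
●●●○●
●○○○○
○●●○○
step 14: ○●●●○
○○●○●
○○○○○
○●●○○
step 15: ○●●●○
○○○○●
○●●●○
○●○○○
step 16: ○●○○●
○○○●●
○●●●○
○●○○○
step 17: ●○○○●
●○○●●
○●●●○
○●○○○
step 18: ●○●●○
●○○○●
○●●●○
○●○○○
step 19: ●○●●○
●○○○●
●●●●○
●○○○○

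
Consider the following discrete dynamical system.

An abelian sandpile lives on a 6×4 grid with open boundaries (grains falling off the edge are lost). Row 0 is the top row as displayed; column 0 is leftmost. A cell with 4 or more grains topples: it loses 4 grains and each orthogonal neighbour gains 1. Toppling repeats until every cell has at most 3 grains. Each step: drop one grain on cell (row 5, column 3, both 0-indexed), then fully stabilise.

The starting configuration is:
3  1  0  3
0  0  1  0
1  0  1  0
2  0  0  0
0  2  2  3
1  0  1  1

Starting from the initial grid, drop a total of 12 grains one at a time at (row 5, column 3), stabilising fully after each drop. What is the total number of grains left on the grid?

26

gen 0: 3  1  0  3
0  0  1  0
1  0  1  0
2  0  0  0
0  2  2  3
1  0  1  1
gen 1: 3  1  0  3
0  0  1  0
1  0  1  0
2  0  0  0
0  2  2  3
1  0  1  2
gen 2: 3  1  0  3
0  0  1  0
1  0  1  0
2  0  0  0
0  2  2  3
1  0  1  3
gen 3: 3  1  0  3
0  0  1  0
1  0  1  0
2  0  0  1
0  2  3  0
1  0  2  1
gen 4: 3  1  0  3
0  0  1  0
1  0  1  0
2  0  0  1
0  2  3  0
1  0  2  2
gen 5: 3  1  0  3
0  0  1  0
1  0  1  0
2  0  0  1
0  2  3  0
1  0  2  3
gen 6: 3  1  0  3
0  0  1  0
1  0  1  0
2  0  0  1
0  2  3  1
1  0  3  0
gen 7: 3  1  0  3
0  0  1  0
1  0  1  0
2  0  0  1
0  2  3  1
1  0  3  1
gen 8: 3  1  0  3
0  0  1  0
1  0  1  0
2  0  0  1
0  2  3  1
1  0  3  2
gen 9: 3  1  0  3
0  0  1  0
1  0  1  0
2  0  0  1
0  2  3  1
1  0  3  3
gen 10: 3  1  0  3
0  0  1  0
1  0  1  0
2  0  1  1
0  3  0  3
1  1  1  1
gen 11: 3  1  0  3
0  0  1  0
1  0  1  0
2  0  1  1
0  3  0  3
1  1  1  2
gen 12: 3  1  0  3
0  0  1  0
1  0  1  0
2  0  1  1
0  3  0  3
1  1  1  3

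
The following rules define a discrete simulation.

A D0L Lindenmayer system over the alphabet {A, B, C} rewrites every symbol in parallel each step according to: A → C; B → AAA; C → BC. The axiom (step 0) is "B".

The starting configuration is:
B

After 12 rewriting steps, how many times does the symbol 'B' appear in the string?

step 0: B
step 1: AAA
step 2: CCC
step 3: BCBCBC
step 4: AAABCAAABCAAABC
step 5: CCCAAABCCCCAAABCCCCAAABC
step 6: BCBCBCCCCAAABCBCBCBCCCCAAABCBCBCBCCCCAAABC
step 7: AAABCAAABCAAABCBCBCBCCCCAAABCAAABCAAABCAAABCBCBCBCCCCAAABCAAABCAAABCAAABCBCBCBCCCCAAABC
step 8: CCCAAABCCCCAAABCCCCAAABCAAABCAAABCAAABCBCBCBCCCCAAABCCCCAA…AAABCCCCAAABCCCCAAABCCCCAAABCAAABCAAABCAAABCBCBCBCCCCAAABC  (len 159)
step 9: BCBCBCCCCAAABCBCBCBCCCCAAABCBCBCBCCCCAAABCCCCAAABCCCCAAABC…AAABCCCCAAABCCCCAAABCCCCAAABCAAABCAAABCAAABCBCBCBCCCCAAABC  (len 285)
step 10: AAABCAAABCAAABCBCBCBCCCCAAABCAAABCAAABCAAABCBCBCBCCCCAAABC…AAABCCCCAAABCCCCAAABCCCCAAABCAAABCAAABCAAABCBCBCBCCCCAAABC  (len 546)
step 11: CCCAAABCCCCAAABCCCCAAABCAAABCAAABCAAABCBCBCBCCCCAAABCCCCAA…AAABCCCCAAABCCCCAAABCCCCAAABCAAABCAAABCAAABCBCBCBCCCCAAABC  (len 1023)
step 12: BCBCBCCCCAAABCBCBCBCCCCAAABCBCBCBCCCCAAABCCCCAAABCCCCAAABC…AAABCCCCAAABCCCCAAABCCCCAAABCAAABCAAABCAAABCBCBCBCCCCAAABC  (len 1878)

417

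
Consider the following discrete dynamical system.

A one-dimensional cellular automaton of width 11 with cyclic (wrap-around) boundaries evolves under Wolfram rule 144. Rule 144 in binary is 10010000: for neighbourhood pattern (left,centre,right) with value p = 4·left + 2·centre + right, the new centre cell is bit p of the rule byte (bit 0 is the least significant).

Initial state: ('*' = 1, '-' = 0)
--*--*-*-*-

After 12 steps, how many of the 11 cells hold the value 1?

gen 0: --*--*-*-*-
gen 1: ---*------*
gen 2: *---*------
gen 3: -*---*-----
gen 4: --*---*----
gen 5: ---*---*---
gen 6: ----*---*--
gen 7: -----*---*-
gen 8: ------*---*
gen 9: *------*---
gen 10: -*------*--
gen 11: --*------*-
gen 12: ---*------*

2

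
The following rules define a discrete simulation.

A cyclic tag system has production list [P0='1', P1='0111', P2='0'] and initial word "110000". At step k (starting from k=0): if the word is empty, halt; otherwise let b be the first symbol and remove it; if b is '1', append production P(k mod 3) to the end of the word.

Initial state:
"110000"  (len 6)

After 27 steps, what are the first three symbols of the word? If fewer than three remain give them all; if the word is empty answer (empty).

gen 0: "110000"  (len 6)
gen 1: "100001"  (len 6)
gen 2: "000010111"  (len 9)
gen 3: "00010111"  (len 8)
gen 4: "0010111"  (len 7)
gen 5: "010111"  (len 6)
gen 6: "10111"  (len 5)
gen 7: "01111"  (len 5)
gen 8: "1111"  (len 4)
gen 9: "1110"  (len 4)
gen 10: "1101"  (len 4)
gen 11: "1010111"  (len 7)
gen 12: "0101110"  (len 7)
gen 13: "101110"  (len 6)
gen 14: "011100111"  (len 9)
gen 15: "11100111"  (len 8)
gen 16: "11001111"  (len 8)
gen 17: "10011110111"  (len 11)
gen 18: "00111101110"  (len 11)
gen 19: "0111101110"  (len 10)
gen 20: "111101110"  (len 9)
gen 21: "111011100"  (len 9)
gen 22: "110111001"  (len 9)
gen 23: "101110010111"  (len 12)
gen 24: "011100101110"  (len 12)
gen 25: "11100101110"  (len 11)
gen 26: "11001011100111"  (len 14)
gen 27: "10010111001110"  (len 14)

100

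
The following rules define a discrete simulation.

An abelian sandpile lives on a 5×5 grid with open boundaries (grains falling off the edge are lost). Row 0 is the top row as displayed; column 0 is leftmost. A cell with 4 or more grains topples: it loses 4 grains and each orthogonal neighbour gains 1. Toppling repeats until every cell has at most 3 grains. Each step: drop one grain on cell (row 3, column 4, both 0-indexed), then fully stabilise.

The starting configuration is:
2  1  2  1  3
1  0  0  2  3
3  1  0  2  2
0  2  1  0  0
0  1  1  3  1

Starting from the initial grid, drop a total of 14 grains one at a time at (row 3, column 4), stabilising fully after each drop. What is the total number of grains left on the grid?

34

0) 2  1  2  1  3
1  0  0  2  3
3  1  0  2  2
0  2  1  0  0
0  1  1  3  1
1) 2  1  2  1  3
1  0  0  2  3
3  1  0  2  2
0  2  1  0  1
0  1  1  3  1
2) 2  1  2  1  3
1  0  0  2  3
3  1  0  2  2
0  2  1  0  2
0  1  1  3  1
3) 2  1  2  1  3
1  0  0  2  3
3  1  0  2  2
0  2  1  0  3
0  1  1  3  1
4) 2  1  2  1  3
1  0  0  2  3
3  1  0  2  3
0  2  1  1  0
0  1  1  3  2
5) 2  1  2  1  3
1  0  0  2  3
3  1  0  2  3
0  2  1  1  1
0  1  1  3  2
6) 2  1  2  1  3
1  0  0  2  3
3  1  0  2  3
0  2  1  1  2
0  1  1  3  2
7) 2  1  2  1  3
1  0  0  2  3
3  1  0  2  3
0  2  1  1  3
0  1  1  3  2
8) 2  1  2  2  0
1  0  0  3  1
3  1  0  3  1
0  2  1  2  1
0  1  1  3  3
9) 2  1  2  2  0
1  0  0  3  1
3  1  0  3  1
0  2  1  2  2
0  1  1  3  3
10) 2  1  2  2  0
1  0  0  3  1
3  1  0  3  1
0  2  1  2  3
0  1  1  3  3
11) 2  1  2  3  0
1  0  1  0  2
3  1  1  1  3
0  2  2  1  2
0  1  2  1  1
12) 2  1  2  3  0
1  0  1  0  2
3  1  1  1  3
0  2  2  1  3
0  1  2  1  1
13) 2  1  2  3  0
1  0  1  0  3
3  1  1  2  0
0  2  2  2  1
0  1  2  1  2
14) 2  1  2  3  0
1  0  1  0  3
3  1  1  2  0
0  2  2  2  2
0  1  2  1  2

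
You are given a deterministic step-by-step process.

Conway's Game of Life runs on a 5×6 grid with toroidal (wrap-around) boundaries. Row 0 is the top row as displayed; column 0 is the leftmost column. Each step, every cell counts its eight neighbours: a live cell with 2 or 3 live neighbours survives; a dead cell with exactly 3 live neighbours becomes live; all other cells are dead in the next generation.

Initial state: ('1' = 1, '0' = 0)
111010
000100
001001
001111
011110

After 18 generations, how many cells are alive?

3

step 0: 111010
000100
001001
001111
011110
step 1: 100011
100111
001001
100001
000000
step 2: 100100
010100
010100
100001
000010
step 3: 001110
110110
010010
100011
100010
step 4: 101000
110000
011000
110110
110000
step 5: 001001
100000
000101
000101
000100
step 6: 000000
100011
100001
001100
001100
step 7: 000111
100010
110100
011110
001100
step 8: 001001
111000
100000
100010
010001
step 9: 001001
101001
100000
110000
010011
step 10: 001100
100001
000000
010000
011011
step 11: 001100
000000
100000
111000
110010
step 12: 011100
000000
100000
001000
100001
step 13: 111000
011000
000000
110001
100100
step 14: 100100
101000
001000
110001
000000
step 15: 010000
001100
001001
110000
010001
step 16: 110000
011100
101100
011001
011000
step 17: 100100
000100
100010
000000
000000
step 18: 000000
000111
000000
000000
000000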